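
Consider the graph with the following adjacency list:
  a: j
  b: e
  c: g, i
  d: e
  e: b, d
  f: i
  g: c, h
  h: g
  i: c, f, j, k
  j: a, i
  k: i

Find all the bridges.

removing i-c disconnects i from c; removing k-i disconnects k from i; removing e-d disconnects e from d; removing b-e disconnects b from e — these are bridges.
In total 9 edges are bridges.

a-j, b-e, c-g, c-i, d-e, f-i, g-h, i-j, i-k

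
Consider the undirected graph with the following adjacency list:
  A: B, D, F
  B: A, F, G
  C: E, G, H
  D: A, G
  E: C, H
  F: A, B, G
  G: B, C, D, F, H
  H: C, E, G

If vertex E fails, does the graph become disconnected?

Deleting E leaves 1 component (was 1) (its neighbors C, H remain connected to each other), so E is not a cut vertex.

No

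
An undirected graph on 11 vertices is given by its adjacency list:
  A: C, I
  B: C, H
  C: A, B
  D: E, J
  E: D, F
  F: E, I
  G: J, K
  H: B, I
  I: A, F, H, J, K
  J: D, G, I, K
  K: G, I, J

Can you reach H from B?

From B we can reach A, B, C, D, E, F, G, H, I, J, K, which includes H.

Yes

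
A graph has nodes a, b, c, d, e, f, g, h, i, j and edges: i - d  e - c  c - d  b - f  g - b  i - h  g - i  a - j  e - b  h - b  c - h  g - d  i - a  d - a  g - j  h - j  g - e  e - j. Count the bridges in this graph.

1

The edges on the cycle g-e-c-d-g are not bridges since each lies on that cycle.
But removing b - f disconnects b from f — this is a bridge.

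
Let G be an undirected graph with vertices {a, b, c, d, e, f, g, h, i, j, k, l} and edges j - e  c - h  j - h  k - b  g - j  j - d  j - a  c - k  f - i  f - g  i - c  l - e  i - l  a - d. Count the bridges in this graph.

2

The edges on the cycle j-a-d-j are not bridges since each lies on that cycle.
But removing c - k disconnects c from k; removing b - k disconnects b from k — these are bridges.
That makes 2 bridges.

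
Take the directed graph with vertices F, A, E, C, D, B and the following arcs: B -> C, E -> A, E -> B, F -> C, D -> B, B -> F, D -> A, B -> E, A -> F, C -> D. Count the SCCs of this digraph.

{A, B, C, D, E, F} are all mutually reachable — one SCC of size 6.
That gives 1 strongly connected component.

1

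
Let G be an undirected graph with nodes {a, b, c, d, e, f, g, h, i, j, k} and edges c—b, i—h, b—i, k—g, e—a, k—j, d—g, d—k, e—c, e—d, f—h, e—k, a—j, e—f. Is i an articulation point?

No

Deleting i leaves 1 component (was 1) (its neighbors b, h remain connected to each other), so i is not a cut vertex.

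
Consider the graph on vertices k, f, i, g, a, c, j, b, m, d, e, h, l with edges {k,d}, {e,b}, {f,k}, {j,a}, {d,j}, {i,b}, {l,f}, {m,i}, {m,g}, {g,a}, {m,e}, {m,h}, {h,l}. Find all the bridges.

none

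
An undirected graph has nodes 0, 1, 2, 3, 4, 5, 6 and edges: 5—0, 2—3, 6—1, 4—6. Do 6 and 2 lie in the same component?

No

The component containing 6 is {1, 4, 6}, and 2 is not in it.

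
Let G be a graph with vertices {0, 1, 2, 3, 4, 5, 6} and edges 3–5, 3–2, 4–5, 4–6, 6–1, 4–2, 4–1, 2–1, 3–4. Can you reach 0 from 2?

The component containing 2 is {1, 2, 3, 4, 5, 6}, and 0 is not in it.

No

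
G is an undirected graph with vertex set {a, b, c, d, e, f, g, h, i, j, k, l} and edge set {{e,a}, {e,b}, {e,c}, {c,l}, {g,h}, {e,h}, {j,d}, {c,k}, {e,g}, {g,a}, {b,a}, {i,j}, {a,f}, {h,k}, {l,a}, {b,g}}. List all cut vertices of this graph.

Removing a increases the component count from 2 to 3, so a is a cut vertex.
Removing j increases the component count from 2 to 3, so j is a cut vertex.
By contrast removing c leaves 2 components; it is not a cut vertex. No other vertex is a cut vertex either.

a, j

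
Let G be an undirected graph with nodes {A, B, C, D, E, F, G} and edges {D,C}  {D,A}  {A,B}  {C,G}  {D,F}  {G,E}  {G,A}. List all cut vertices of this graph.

A, D, G

Removing A increases the component count from 1 to 2, so A is a cut vertex.
Removing D increases the component count from 1 to 2, so D is a cut vertex.
Removing G increases the component count from 1 to 2, so G is a cut vertex.
By contrast removing C leaves 1 component; it is not a cut vertex. No other vertex is a cut vertex either.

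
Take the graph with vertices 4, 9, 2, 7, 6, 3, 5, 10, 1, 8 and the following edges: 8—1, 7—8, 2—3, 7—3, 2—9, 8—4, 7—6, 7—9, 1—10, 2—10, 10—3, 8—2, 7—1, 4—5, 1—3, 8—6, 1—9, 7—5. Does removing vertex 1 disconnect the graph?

No

Deleting 1 leaves 1 component (was 1) (its neighbors 3, 7, 8, 9, 10 remain connected to each other), so 1 is not a cut vertex.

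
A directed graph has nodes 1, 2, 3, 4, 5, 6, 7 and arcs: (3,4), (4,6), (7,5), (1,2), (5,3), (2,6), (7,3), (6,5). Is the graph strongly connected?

There is no directed path from 3 to 1, so the graph is not strongly connected.

No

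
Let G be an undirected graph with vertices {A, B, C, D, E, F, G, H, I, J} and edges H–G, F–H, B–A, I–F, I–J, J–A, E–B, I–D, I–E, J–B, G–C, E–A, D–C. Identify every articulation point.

Removing I increases the component count from 1 to 2, so I is a cut vertex.
By contrast removing B leaves 1 component; it is not a cut vertex. No other vertex is a cut vertex either.

I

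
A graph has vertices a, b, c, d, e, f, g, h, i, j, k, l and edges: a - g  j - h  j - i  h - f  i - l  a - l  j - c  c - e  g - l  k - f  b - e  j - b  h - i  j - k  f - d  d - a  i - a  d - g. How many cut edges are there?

0

The edges on the cycle d-a-g-d are not bridges since each lies on that cycle.
Every edge lies on some cycle, so there are no bridges.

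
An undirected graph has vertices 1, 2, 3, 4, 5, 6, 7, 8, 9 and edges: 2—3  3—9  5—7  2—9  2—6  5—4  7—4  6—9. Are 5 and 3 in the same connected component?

No

The component containing 5 is {4, 5, 7}, and 3 is not in it.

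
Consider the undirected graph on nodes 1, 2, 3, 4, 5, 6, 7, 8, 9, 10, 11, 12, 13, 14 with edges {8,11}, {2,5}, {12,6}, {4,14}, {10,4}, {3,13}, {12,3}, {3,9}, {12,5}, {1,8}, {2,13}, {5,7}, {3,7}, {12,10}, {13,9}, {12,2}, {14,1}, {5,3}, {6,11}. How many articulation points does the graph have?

1

Removing 12 increases the component count from 1 to 2, so 12 is a cut vertex.
By contrast removing 2 leaves 1 component; it is not a cut vertex. No other vertex is a cut vertex either.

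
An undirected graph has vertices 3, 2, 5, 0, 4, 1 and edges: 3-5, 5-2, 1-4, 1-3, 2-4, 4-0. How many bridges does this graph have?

1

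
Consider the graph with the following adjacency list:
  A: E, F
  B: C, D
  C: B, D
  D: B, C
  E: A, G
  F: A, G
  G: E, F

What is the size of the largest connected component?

4

Starting from B we can reach B, C, D. That is one component of size 3.
Starting from A we can reach A, E, F, G. That is one component of size 4.
The largest has 4 vertices.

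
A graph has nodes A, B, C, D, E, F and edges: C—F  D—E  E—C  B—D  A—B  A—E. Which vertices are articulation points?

C, E

Removing C increases the component count from 1 to 2, so C is a cut vertex.
Removing E increases the component count from 1 to 2, so E is a cut vertex.
By contrast removing B leaves 1 component; it is not a cut vertex. No other vertex is a cut vertex either.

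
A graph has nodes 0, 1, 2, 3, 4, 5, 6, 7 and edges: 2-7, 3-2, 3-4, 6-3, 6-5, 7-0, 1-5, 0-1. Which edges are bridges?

The edges on the cycle 6-3-2-7-0-1-5-6 are not bridges since each lies on that cycle.
But removing 3-4 disconnects 3 from 4 — this is a bridge.

3-4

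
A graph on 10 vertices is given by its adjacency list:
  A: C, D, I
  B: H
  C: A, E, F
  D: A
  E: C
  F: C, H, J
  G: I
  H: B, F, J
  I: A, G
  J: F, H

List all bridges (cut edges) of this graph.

The edges on the cycle F-H-J-F are not bridges since each lies on that cycle.
But removing C-A disconnects C from A; removing A-D disconnects A from D; removing F-C disconnects F from C; removing G-I disconnects G from I — these are bridges.
In total 7 edges are bridges.

A-C, A-D, A-I, B-H, C-E, C-F, G-I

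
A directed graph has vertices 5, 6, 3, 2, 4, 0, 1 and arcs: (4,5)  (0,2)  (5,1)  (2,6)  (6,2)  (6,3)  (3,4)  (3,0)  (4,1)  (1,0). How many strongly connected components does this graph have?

1

{0, 1, 2, 3, 4, 5, 6} are all mutually reachable — one SCC of size 7.
That gives 1 strongly connected component.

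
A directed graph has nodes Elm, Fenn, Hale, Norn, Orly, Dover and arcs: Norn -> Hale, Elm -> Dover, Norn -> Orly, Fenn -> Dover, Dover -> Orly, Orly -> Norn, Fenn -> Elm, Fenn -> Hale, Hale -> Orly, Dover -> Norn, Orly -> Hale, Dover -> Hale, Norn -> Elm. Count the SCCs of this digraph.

2

{Elm, Hale, Norn, Orly, Dover} are all mutually reachable — one SCC of size 5.
{Fenn} is an SCC by itself.
That gives 2 strongly connected components.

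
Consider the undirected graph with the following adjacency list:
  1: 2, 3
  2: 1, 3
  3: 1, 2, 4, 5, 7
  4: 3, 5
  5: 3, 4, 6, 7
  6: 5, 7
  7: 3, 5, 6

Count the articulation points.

Removing 3 increases the component count from 1 to 2, so 3 is a cut vertex.
By contrast removing 2 leaves 1 component; it is not a cut vertex. No other vertex is a cut vertex either.

1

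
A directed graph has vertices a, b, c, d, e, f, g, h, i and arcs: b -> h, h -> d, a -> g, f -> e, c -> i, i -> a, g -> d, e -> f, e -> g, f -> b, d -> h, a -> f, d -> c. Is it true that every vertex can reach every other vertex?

From g we can reach every vertex (a, b, c, d, e, f, g, h, i), and every vertex can reach g (a, b, c, d, e, f, g, h, i). So the whole graph is one strongly connected component.

Yes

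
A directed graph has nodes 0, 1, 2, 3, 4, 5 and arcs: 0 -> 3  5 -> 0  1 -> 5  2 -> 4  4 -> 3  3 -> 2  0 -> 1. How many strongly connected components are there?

2

{2, 3, 4} are all mutually reachable — one SCC of size 3.
{0, 1, 5} are all mutually reachable — one SCC of size 3.
That gives 2 strongly connected components.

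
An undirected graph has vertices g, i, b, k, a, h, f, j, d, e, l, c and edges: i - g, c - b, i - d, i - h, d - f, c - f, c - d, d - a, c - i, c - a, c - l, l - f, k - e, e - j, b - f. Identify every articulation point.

e, i

Removing e increases the component count from 2 to 3, so e is a cut vertex.
Removing i increases the component count from 2 to 4, so i is a cut vertex.
By contrast removing k leaves 2 components; it is not a cut vertex. No other vertex is a cut vertex either.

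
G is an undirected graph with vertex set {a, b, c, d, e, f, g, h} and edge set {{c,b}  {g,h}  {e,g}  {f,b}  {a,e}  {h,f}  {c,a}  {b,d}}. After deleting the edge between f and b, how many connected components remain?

f and b are still connected via f-h-g-e-a-c-b, so the component count stays at 1.

1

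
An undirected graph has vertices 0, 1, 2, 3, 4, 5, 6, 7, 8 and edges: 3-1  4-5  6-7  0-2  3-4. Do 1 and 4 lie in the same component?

From 1 we can reach 1, 3, 4, 5, which includes 4.

Yes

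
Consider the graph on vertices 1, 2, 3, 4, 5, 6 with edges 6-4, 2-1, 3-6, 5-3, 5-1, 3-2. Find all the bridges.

The edges on the cycle 5-3-2-1-5 are not bridges since each lies on that cycle.
But removing 6-4 disconnects 6 from 4; removing 3-6 disconnects 3 from 6 — these are bridges.

3-6, 4-6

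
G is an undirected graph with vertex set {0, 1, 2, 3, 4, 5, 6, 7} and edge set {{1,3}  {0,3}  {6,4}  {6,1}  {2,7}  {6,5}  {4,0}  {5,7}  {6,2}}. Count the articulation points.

1

Removing 6 increases the component count from 1 to 2, so 6 is a cut vertex.
By contrast removing 7 leaves 1 component; it is not a cut vertex. No other vertex is a cut vertex either.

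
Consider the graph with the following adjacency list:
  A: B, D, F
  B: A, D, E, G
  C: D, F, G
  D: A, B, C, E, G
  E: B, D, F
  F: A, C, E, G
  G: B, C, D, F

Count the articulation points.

0

Removing B, for instance, still leaves 1 component. No single vertex removal increases the component count — the graph has no articulation points.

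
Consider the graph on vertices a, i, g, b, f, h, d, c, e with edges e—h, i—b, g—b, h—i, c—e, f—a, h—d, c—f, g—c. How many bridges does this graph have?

3

The edges on the cycle g-c-e-h-i-b-g are not bridges since each lies on that cycle.
But removing c—f disconnects c from f; removing a—f disconnects a from f; removing h—d disconnects h from d — these are bridges.
That makes 3 bridges.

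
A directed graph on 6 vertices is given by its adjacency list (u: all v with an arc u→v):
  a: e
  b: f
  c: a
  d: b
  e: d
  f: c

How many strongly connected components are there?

{a, b, c, d, e, f} are all mutually reachable — one SCC of size 6.
That gives 1 strongly connected component.

1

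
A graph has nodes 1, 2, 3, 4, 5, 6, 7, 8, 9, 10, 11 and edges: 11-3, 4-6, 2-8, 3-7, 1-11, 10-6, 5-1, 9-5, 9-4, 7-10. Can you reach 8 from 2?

Yes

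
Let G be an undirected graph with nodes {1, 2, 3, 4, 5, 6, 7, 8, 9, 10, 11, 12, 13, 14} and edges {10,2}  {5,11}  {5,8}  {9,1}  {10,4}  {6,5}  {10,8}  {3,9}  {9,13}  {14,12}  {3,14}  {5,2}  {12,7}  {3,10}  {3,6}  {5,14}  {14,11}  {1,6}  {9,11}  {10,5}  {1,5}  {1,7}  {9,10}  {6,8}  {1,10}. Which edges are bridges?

10-4, 13-9

The edges on the cycle 1-6-8-5-1 are not bridges since each lies on that cycle.
But removing 9 - 13 disconnects 9 from 13; removing 4 - 10 disconnects 4 from 10 — these are bridges.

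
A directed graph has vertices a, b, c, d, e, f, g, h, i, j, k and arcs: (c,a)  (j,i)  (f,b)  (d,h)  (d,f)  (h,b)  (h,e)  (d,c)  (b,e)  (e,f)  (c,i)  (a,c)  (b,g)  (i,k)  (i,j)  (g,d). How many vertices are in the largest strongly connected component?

6

{b, d, e, f, g, h} are all mutually reachable — one SCC of size 6.
{i, j} are all mutually reachable — one SCC of size 2.
{a, c} are all mutually reachable — one SCC of size 2.
{k} is an SCC by itself.
The largest has 6 vertices.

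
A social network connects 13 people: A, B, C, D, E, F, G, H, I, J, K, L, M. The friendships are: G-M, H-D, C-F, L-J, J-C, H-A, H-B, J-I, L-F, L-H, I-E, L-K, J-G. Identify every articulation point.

Removing G increases the component count from 1 to 2, so G is a cut vertex.
Removing H increases the component count from 1 to 4, so H is a cut vertex.
Removing I increases the component count from 1 to 2, so I is a cut vertex.
Likewise J, L are cut vertices.
By contrast removing M leaves 1 component; it is not a cut vertex. No other vertex is a cut vertex either.

G, H, I, J, L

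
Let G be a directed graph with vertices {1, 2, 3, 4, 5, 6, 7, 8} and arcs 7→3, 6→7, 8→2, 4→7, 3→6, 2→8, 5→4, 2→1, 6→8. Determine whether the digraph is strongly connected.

There is no directed path from 3 to 5, so the graph is not strongly connected.

No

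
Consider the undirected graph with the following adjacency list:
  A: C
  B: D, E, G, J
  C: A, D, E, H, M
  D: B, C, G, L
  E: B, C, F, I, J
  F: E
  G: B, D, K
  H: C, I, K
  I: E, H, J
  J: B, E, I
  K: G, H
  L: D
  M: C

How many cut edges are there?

The edges on the cycle E-C-D-B-E are not bridges since each lies on that cycle.
But removing L-D disconnects L from D; removing A-C disconnects A from C; removing F-E disconnects F from E; removing M-C disconnects M from C — these are bridges.
That makes 4 bridges.

4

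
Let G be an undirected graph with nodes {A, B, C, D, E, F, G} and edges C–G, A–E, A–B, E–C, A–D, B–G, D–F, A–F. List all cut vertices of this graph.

Removing A increases the component count from 1 to 2, so A is a cut vertex.
By contrast removing F leaves 1 component; it is not a cut vertex. No other vertex is a cut vertex either.

A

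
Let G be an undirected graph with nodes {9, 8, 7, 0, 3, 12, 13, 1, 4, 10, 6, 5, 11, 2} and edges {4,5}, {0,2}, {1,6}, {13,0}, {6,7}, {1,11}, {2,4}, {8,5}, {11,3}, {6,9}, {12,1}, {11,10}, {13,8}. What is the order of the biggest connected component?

Starting from 0 we can reach 0, 2, 4, 5, 8, 13. That is one component of size 6.
Starting from 1 we can reach 1, 3, 6, 7, 9, 10, 11, 12. That is one component of size 8.
The largest has 8 vertices.

8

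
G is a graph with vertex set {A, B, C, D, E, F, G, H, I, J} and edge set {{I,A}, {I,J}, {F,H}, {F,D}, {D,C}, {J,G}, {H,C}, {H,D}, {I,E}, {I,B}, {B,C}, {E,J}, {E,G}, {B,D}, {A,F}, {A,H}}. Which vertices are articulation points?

Removing I increases the component count from 1 to 2, so I is a cut vertex.
By contrast removing B leaves 1 component; it is not a cut vertex. No other vertex is a cut vertex either.

I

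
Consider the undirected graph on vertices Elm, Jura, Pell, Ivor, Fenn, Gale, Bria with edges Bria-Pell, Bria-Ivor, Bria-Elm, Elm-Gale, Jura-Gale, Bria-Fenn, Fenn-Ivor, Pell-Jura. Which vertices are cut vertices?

Removing Bria increases the component count from 1 to 2, so Bria is a cut vertex.
By contrast removing Jura leaves 1 component; it is not a cut vertex. No other vertex is a cut vertex either.

Bria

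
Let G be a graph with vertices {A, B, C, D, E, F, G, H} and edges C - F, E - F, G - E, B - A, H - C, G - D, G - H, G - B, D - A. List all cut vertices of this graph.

Removing G increases the component count from 1 to 2, so G is a cut vertex.
By contrast removing A leaves 1 component; it is not a cut vertex. No other vertex is a cut vertex either.

G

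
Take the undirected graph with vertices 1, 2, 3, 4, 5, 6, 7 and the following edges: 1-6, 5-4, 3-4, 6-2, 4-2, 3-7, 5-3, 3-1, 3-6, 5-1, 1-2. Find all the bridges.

3-7

The edges on the cycle 5-3-6-1-5 are not bridges since each lies on that cycle.
But removing 7-3 disconnects 7 from 3 — this is a bridge.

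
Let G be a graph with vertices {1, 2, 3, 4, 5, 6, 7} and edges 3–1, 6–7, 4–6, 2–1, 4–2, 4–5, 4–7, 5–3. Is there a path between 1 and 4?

From 1 we can reach 1, 2, 3, 4, 5, 6, 7, which includes 4.

Yes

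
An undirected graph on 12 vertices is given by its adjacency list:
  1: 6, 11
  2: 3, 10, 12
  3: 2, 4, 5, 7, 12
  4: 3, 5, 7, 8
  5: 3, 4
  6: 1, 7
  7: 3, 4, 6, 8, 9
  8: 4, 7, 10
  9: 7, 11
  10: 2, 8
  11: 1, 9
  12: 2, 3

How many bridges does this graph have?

The edges on the cycle 7-6-1-11-9-7 are not bridges since each lies on that cycle.
Every edge lies on some cycle, so there are no bridges.

0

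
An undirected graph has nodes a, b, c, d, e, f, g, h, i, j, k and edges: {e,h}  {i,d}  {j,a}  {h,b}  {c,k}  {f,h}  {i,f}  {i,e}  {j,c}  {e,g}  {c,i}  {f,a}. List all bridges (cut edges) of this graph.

b-h, c-k, d-i, e-g

The edges on the cycle i-e-h-f-i are not bridges since each lies on that cycle.
But removing h—b disconnects h from b; removing k—c disconnects k from c; removing e—g disconnects e from g; removing i—d disconnects i from d — these are bridges.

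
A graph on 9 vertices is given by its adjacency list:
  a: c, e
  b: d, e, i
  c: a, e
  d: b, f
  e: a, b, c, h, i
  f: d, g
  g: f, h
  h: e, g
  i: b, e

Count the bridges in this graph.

The edges on the cycle e-c-a-e are not bridges since each lies on that cycle.
Every edge lies on some cycle, so there are no bridges.

0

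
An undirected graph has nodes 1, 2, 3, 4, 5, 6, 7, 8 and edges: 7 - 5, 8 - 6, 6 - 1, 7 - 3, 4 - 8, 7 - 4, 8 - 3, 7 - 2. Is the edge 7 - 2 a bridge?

Removing 7 - 2 leaves no path between 7 and 2: the component count goes from 1 to 2. So it is a bridge.

Yes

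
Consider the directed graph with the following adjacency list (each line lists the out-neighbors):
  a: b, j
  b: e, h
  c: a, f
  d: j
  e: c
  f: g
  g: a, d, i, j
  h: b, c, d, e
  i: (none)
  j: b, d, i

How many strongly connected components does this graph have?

2

{a, b, c, d, e, f, g, h, j} are all mutually reachable — one SCC of size 9.
{i} is an SCC by itself.
That gives 2 strongly connected components.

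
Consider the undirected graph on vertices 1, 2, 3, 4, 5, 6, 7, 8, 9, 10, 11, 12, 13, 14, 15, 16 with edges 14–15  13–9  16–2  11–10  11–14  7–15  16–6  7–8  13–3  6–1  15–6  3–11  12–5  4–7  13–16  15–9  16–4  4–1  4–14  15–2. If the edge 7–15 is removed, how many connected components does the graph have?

2

7 and 15 are still connected via 7-4-14-15, so the component count stays at 2.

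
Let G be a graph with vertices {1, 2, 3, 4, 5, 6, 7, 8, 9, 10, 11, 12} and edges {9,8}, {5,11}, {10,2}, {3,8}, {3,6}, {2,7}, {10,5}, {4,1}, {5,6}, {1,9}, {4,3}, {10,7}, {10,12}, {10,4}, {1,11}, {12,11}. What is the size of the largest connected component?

Starting from 1 we can reach 1, 2, 3, 4, 5, 6, 7, 8, 9, 10, 11, 12. That is one component of size 12.
The largest has 12 vertices.

12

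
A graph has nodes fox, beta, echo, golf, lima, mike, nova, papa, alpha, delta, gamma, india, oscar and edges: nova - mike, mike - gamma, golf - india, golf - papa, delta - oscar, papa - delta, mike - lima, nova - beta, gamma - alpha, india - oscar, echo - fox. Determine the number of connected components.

3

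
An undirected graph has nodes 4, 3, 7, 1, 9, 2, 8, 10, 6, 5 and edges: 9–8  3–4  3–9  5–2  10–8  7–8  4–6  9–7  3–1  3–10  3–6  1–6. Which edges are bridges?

2-5

The edges on the cycle 9-7-8-9 are not bridges since each lies on that cycle.
But removing 5–2 disconnects 5 from 2 — this is a bridge.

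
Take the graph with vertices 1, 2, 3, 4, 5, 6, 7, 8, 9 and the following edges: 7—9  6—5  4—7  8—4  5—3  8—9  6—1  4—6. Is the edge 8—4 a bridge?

No

After removing 8—4, the path 8-9-7-4 still connects them, so the edge is not a bridge.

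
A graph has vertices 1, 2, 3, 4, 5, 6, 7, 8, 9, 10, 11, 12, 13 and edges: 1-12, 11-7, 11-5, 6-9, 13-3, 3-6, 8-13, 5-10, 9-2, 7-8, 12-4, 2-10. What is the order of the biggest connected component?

Starting from 1 we can reach 1, 4, 12. That is one component of size 3.
Starting from 2 we can reach 2, 3, 5, 6, 7, 8, 9, 10, 11, 13. That is one component of size 10.
The largest has 10 vertices.

10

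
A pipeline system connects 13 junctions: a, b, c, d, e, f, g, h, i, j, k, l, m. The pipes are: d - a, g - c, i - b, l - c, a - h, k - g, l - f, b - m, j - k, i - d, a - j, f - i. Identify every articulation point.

Removing a increases the component count from 2 to 3, so a is a cut vertex.
Removing b increases the component count from 2 to 3, so b is a cut vertex.
Removing i increases the component count from 2 to 3, so i is a cut vertex.
By contrast removing l leaves 2 components; it is not a cut vertex. No other vertex is a cut vertex either.

a, b, i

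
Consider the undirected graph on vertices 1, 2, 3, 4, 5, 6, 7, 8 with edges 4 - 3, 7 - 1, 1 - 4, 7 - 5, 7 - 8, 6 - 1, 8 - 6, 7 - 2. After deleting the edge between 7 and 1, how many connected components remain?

1

7 and 1 are still connected via 7-8-6-1, so the component count stays at 1.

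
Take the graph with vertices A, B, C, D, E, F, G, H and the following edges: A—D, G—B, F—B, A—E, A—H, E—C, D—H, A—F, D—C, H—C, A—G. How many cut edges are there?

The edges on the cycle A-D-H-A are not bridges since each lies on that cycle.
Every edge lies on some cycle, so there are no bridges.

0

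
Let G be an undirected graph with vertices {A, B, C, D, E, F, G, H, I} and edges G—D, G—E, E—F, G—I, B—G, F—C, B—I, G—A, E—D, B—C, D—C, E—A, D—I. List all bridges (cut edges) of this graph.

none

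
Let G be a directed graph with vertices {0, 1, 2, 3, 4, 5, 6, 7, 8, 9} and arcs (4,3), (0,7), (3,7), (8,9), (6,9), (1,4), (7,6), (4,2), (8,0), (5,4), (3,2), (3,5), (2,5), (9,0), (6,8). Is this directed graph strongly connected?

No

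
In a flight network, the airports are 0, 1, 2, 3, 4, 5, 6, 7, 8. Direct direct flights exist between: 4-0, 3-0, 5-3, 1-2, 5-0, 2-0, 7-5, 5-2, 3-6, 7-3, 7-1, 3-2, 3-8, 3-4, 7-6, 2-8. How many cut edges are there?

0

The edges on the cycle 7-5-3-7 are not bridges since each lies on that cycle.
Every edge lies on some cycle, so there are no bridges.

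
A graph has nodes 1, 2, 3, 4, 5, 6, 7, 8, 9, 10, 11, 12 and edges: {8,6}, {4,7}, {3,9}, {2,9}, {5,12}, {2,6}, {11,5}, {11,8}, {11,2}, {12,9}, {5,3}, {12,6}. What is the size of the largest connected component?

1 is isolated — a component by itself.
10 is isolated — a component by itself.
Starting from 4 we can reach 4, 7. That is one component of size 2.
Starting from 2 we can reach 2, 3, 5, 6, 8, 9, 11, 12. That is one component of size 8.
The largest has 8 vertices.

8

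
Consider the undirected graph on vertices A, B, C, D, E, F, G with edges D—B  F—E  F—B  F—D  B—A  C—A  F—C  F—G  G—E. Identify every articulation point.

Removing F increases the component count from 1 to 2, so F is a cut vertex.
By contrast removing G leaves 1 component; it is not a cut vertex. No other vertex is a cut vertex either.

F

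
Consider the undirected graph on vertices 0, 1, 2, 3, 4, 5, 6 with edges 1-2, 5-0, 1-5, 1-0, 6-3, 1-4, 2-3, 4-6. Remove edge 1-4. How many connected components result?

1 and 4 are still connected via 1-2-3-6-4, so the component count stays at 1.

1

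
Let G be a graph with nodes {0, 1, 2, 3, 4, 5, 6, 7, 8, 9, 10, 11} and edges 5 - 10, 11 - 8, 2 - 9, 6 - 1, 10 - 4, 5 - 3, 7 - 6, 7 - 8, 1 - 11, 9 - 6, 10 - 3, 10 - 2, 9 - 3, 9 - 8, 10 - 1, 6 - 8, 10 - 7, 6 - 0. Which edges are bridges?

The edges on the cycle 10-2-9-8-6-7-10 are not bridges since each lies on that cycle.
But removing 6 - 0 disconnects 6 from 0; removing 10 - 4 disconnects 10 from 4 — these are bridges.

0-6, 10-4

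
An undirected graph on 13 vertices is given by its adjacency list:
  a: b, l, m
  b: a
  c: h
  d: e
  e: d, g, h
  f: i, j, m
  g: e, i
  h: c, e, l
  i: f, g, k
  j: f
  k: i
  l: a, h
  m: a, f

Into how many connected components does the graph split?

1

Starting from a we can reach a, b, c, d, e, f, g, h, i, j, k, l, m. That is one component of size 13.
Total: 1 component.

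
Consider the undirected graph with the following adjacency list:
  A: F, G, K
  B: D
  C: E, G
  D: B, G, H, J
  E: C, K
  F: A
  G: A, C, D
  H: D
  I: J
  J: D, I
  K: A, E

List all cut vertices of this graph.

A, D, G, J

Removing A increases the component count from 1 to 2, so A is a cut vertex.
Removing D increases the component count from 1 to 4, so D is a cut vertex.
Removing G increases the component count from 1 to 2, so G is a cut vertex.
Likewise J is a cut vertex.
By contrast removing H leaves 1 component; it is not a cut vertex. No other vertex is a cut vertex either.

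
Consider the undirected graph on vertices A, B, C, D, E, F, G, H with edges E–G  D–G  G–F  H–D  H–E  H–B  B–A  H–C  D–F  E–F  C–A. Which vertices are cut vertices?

H

Removing H increases the component count from 1 to 2, so H is a cut vertex.
By contrast removing E leaves 1 component; it is not a cut vertex. No other vertex is a cut vertex either.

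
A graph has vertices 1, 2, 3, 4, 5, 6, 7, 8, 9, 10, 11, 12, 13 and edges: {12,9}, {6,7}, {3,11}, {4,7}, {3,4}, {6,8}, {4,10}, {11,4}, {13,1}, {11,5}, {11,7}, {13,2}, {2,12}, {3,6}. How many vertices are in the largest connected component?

Starting from 1 we can reach 1, 2, 9, 12, 13. That is one component of size 5.
Starting from 3 we can reach 3, 4, 5, 6, 7, 8, 10, 11. That is one component of size 8.
The largest has 8 vertices.

8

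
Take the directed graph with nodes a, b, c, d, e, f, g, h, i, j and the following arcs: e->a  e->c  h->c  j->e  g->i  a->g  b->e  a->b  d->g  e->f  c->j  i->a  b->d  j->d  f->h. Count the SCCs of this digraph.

{a, b, c, d, e, f, g, h, i, j} are all mutually reachable — one SCC of size 10.
That gives 1 strongly connected component.

1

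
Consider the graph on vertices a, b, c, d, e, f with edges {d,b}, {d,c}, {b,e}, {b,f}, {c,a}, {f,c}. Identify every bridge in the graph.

a-c, b-e

The edges on the cycle d-b-f-c-d are not bridges since each lies on that cycle.
But removing c–a disconnects c from a; removing b–e disconnects b from e — these are bridges.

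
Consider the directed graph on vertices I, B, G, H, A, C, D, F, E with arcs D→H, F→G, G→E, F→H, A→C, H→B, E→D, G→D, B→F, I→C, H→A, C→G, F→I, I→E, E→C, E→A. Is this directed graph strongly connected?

From H we can reach every vertex (A, B, C, D, E, F, G, H, I), and every vertex can reach H (A, B, C, D, E, F, G, H, I). So the whole graph is one strongly connected component.

Yes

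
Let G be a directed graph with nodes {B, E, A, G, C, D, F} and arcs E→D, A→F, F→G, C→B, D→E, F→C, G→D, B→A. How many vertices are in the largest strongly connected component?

{A, B, C, F} are all mutually reachable — one SCC of size 4.
{D, E} are all mutually reachable — one SCC of size 2.
{G} is an SCC by itself.
The largest has 4 vertices.

4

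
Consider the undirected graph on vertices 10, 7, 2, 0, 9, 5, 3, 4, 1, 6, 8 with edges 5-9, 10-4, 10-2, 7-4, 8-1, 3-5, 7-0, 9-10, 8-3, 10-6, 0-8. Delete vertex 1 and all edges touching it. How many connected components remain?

1

With 1 gone, the remaining components are: {0, 2, 3, 4, 5, 6, 7, 8, 9, 10}.
That is 1 component.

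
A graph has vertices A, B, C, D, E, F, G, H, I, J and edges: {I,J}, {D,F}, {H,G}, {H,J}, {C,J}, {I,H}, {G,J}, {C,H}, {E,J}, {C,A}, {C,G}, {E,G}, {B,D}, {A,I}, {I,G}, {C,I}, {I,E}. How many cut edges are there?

The edges on the cycle C-A-I-C are not bridges since each lies on that cycle.
But removing D - F disconnects D from F; removing D - B disconnects D from B — these are bridges.
That makes 2 bridges.

2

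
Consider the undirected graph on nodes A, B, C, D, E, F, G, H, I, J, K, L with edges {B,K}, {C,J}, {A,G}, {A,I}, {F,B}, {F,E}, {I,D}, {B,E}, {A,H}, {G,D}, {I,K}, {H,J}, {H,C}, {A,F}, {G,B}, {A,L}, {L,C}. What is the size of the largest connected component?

Starting from A we can reach A, B, C, D, E, F, G, H, I, J, K, L. That is one component of size 12.
The largest has 12 vertices.

12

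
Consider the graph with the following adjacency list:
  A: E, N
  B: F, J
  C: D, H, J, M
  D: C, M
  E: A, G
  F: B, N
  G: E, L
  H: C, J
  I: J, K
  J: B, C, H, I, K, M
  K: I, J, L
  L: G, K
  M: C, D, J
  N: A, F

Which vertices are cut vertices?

Removing J increases the component count from 1 to 2, so J is a cut vertex.
By contrast removing I leaves 1 component; it is not a cut vertex. No other vertex is a cut vertex either.

J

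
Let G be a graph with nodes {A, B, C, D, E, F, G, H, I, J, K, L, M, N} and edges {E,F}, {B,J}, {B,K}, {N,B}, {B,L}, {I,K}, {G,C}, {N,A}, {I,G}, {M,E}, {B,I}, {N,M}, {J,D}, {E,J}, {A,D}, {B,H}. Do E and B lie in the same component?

Yes

From E we can reach A, B, C, D, E, F, G, H, I, J, K, L, M, N, which includes B.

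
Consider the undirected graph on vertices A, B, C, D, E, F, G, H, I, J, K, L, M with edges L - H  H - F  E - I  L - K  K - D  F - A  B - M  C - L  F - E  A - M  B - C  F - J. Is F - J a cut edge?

Yes

Removing F - J leaves no path between F and J: the component count goes from 2 to 3. So it is a bridge.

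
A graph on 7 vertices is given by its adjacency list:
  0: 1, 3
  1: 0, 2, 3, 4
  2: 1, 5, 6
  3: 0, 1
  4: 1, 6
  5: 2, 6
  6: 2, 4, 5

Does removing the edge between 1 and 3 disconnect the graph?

No

After removing 1-3, the path 1-0-3 still connects them, so the edge is not a bridge.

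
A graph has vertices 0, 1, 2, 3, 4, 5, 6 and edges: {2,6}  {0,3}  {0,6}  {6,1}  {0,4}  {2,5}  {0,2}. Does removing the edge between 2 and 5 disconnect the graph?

Yes

Removing 2 - 5 leaves no path between 2 and 5: the component count goes from 1 to 2. So it is a bridge.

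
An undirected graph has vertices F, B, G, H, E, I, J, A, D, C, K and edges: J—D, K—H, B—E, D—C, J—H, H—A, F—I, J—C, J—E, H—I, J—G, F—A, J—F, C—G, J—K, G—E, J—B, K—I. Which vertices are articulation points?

J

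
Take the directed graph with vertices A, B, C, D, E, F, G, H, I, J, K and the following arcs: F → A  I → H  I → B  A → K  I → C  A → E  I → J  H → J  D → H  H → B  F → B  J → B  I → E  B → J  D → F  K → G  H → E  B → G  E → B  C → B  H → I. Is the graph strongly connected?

No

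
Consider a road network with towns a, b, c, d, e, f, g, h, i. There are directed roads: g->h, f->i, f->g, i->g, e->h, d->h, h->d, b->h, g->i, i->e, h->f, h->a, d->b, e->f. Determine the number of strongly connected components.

3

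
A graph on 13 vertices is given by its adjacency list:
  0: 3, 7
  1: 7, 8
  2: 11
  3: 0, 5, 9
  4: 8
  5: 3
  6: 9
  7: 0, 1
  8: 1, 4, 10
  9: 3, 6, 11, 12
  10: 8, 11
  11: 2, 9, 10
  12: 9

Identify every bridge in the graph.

The edges on the cycle 7-0-3-9-11-10-8-1-7 are not bridges since each lies on that cycle.
But removing 6-9 disconnects 6 from 9; removing 9-12 disconnects 9 from 12; removing 4-8 disconnects 4 from 8; removing 2-11 disconnects 2 from 11 — these are bridges.
In total 5 edges are bridges.

11-2, 12-9, 3-5, 4-8, 6-9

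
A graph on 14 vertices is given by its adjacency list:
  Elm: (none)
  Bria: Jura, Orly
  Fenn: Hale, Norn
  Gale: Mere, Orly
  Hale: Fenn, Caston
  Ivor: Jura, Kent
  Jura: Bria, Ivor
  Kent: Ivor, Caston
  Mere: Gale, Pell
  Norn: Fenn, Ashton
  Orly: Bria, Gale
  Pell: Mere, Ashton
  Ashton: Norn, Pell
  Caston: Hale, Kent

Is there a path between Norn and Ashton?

From Norn we can reach Bria, Fenn, Gale, Hale, Ivor, Jura, Kent, Mere, Norn, Orly, Pell, Ashton, Caston, which includes Ashton.

Yes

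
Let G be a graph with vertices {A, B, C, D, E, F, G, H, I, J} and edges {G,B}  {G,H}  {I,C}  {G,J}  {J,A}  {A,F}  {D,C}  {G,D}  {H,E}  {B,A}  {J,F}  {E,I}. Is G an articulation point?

Yes

Deleting G raises the number of components from 1 to 2, so G is a cut vertex.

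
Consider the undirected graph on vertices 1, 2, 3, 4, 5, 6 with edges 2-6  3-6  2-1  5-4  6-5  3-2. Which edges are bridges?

The edges on the cycle 3-2-6-3 are not bridges since each lies on that cycle.
But removing 5-4 disconnects 5 from 4; removing 2-1 disconnects 2 from 1; removing 6-5 disconnects 6 from 5 — these are bridges.

1-2, 4-5, 5-6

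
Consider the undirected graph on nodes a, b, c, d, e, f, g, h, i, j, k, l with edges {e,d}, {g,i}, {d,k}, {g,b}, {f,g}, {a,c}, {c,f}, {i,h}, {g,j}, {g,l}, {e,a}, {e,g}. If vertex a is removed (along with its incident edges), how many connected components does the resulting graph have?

With a gone, the remaining components are: {b, c, d, e, f, g, h, i, j, k, l}.
That is 1 component.

1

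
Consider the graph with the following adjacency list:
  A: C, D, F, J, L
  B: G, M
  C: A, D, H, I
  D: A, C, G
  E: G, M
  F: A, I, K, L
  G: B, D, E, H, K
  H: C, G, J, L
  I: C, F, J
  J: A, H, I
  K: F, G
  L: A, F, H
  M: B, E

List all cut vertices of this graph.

Removing G increases the component count from 1 to 2, so G is a cut vertex.
By contrast removing F leaves 1 component; it is not a cut vertex. No other vertex is a cut vertex either.

G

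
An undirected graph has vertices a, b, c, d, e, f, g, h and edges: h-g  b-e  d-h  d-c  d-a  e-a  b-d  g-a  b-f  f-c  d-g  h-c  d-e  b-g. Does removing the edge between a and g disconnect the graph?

No

After removing a-g, the path a-d-g still connects them, so the edge is not a bridge.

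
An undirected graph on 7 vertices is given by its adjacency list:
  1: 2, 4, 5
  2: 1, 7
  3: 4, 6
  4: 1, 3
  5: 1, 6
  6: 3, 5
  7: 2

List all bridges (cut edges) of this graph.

The edges on the cycle 6-5-1-4-3-6 are not bridges since each lies on that cycle.
But removing 2-7 disconnects 2 from 7; removing 1-2 disconnects 1 from 2 — these are bridges.

1-2, 2-7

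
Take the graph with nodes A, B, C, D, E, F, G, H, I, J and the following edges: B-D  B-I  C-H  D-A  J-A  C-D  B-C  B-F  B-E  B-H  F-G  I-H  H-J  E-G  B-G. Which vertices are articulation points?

Removing B increases the component count from 1 to 2, so B is a cut vertex.
By contrast removing D leaves 1 component; it is not a cut vertex. No other vertex is a cut vertex either.

B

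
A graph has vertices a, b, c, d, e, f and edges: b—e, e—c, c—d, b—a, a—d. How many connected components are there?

2

f is isolated — a component by itself.
Starting from a we can reach a, b, c, d, e. That is one component of size 5.
Total: 2 components.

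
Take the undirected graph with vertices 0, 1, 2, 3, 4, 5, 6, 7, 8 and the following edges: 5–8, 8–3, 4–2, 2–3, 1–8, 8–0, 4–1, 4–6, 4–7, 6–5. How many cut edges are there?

2

The edges on the cycle 4-6-5-8-1-4 are not bridges since each lies on that cycle.
But removing 4–7 disconnects 4 from 7; removing 8–0 disconnects 8 from 0 — these are bridges.
That makes 2 bridges.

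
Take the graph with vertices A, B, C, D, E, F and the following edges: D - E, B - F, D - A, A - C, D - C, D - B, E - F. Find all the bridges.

none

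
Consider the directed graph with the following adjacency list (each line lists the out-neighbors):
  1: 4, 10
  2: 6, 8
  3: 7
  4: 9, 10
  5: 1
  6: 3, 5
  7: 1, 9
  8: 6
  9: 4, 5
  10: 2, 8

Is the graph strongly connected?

Yes

From 1 we can reach every vertex (1, 2, 3, 4, 5, 6, 7, 8, 9, 10), and every vertex can reach 1 (1, 2, 3, 4, 5, 6, 7, 8, 9, 10). So the whole graph is one strongly connected component.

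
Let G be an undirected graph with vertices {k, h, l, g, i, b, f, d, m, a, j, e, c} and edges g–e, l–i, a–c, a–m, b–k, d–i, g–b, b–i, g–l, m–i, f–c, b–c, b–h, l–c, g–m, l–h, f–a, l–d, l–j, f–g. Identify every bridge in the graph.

b-k, e-g, j-l

The edges on the cycle g-b-h-l-g are not bridges since each lies on that cycle.
But removing j–l disconnects j from l; removing b–k disconnects b from k; removing g–e disconnects g from e — these are bridges.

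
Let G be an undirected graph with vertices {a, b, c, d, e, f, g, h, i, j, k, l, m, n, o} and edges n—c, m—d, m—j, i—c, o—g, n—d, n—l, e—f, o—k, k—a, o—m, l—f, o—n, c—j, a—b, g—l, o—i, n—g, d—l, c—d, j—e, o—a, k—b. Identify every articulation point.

o

Removing o increases the component count from 2 to 3, so o is a cut vertex.
By contrast removing j leaves 2 components; it is not a cut vertex. No other vertex is a cut vertex either.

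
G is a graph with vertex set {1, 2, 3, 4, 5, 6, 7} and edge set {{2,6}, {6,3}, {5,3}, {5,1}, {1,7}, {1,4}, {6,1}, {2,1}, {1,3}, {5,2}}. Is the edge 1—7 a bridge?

Yes

Removing 1—7 leaves no path between 1 and 7: the component count goes from 1 to 2. So it is a bridge.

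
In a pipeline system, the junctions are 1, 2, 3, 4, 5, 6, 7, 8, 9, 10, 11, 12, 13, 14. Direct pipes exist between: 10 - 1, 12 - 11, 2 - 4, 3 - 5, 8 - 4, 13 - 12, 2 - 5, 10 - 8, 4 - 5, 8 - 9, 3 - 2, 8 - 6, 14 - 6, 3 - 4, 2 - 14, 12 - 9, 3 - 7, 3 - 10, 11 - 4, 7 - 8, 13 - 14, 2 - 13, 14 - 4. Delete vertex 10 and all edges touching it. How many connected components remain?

With 10 gone, the remaining components are: {1}; {2, 3, 4, 5, 6, 7, 8, 9, 11, 12, 13, 14}.
That is 2 components.

2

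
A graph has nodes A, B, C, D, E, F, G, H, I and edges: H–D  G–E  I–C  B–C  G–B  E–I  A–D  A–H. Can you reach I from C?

Yes

From C we can reach B, C, E, G, I, which includes I.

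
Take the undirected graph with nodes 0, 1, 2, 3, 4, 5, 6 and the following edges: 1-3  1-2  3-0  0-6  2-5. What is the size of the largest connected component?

6

4 is isolated — a component by itself.
Starting from 0 we can reach 0, 1, 2, 3, 5, 6. That is one component of size 6.
The largest has 6 vertices.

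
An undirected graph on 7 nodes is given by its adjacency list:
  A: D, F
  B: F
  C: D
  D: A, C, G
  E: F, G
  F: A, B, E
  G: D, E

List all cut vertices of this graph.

D, F

Removing D increases the component count from 1 to 2, so D is a cut vertex.
Removing F increases the component count from 1 to 2, so F is a cut vertex.
By contrast removing E leaves 1 component; it is not a cut vertex. No other vertex is a cut vertex either.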